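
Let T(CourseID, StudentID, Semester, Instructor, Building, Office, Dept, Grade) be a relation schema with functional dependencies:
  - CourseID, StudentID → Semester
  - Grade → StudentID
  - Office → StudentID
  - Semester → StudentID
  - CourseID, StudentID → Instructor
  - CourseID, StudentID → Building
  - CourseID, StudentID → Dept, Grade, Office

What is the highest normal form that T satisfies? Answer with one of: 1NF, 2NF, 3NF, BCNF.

3NF

Candidate keys: {CourseID, Grade}, {CourseID, Office}, {CourseID, Semester}, {CourseID, StudentID}. Prime attributes: {CourseID, Grade, Office, Semester, StudentID}.
Grade → StudentID breaks BCNF: {Grade}⁺ = {Grade, StudentID}, so {Grade} is not a superkey.
Since {StudentID} ⊆ prime attributes and every other non-superkey FD also has a prime right side, the schema is in 3NF.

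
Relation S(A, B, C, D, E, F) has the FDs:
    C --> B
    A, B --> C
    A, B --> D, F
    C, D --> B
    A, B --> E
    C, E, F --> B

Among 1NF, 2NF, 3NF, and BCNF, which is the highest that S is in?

3NF

Candidate keys: {A, B}, {A, C}. Prime attributes: {A, B, C}.
For C --> B we have {C}⁺ = {B, C}; {C} is not a superkey, so BCNF fails.
Since {B} ⊆ prime attributes and every other non-superkey FD also has a prime right side, the schema is in 3NF.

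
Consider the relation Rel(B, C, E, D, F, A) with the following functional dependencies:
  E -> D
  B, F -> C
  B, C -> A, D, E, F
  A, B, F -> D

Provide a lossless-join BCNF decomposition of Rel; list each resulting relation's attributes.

Candidate keys of the original relation: {B, C}, {B, F}.
Within {A, B, C, D, E, F}: {E}⁺ ∩ {A, B, C, D, E, F} = {D, E}, not the whole set, so E -> D violates BCNF; decompose into {D, E} and {A, B, C, E, F}.
{D, E} is in BCNF.
{A, B, C, E, F} is in BCNF.

{A, B, C, E, F}; {D, E}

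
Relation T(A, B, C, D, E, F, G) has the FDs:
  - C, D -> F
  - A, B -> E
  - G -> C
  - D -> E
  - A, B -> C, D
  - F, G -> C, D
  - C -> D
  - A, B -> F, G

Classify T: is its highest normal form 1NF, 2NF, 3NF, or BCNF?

2NF

Candidate key: {A, B}. Prime attributes: {A, B}.
C, D -> F: {C, D}⁺ = {C, D, E, F}, which is not all of the attributes, so the left side is not a superkey — BCNF is violated.
Because {F} is non-prime and the left side of C, D -> F is not a superkey, the relation is not in 3NF.
No non-prime attribute depends on a proper subset of any candidate key, so 2NF holds.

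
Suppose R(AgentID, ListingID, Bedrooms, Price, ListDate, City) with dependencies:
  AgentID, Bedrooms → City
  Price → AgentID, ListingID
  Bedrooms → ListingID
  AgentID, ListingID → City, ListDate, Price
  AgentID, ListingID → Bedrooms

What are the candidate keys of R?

{AgentID, Bedrooms}, {AgentID, ListingID}, {Price}

{Price} is a candidate key since {Price}⁺ = {AgentID, Bedrooms, City, ListDate, ListingID, Price} covers every attribute.
{AgentID, Bedrooms} is a candidate key since {AgentID, Bedrooms}⁺ = {AgentID, Bedrooms, City, ListDate, ListingID, Price} covers every attribute.
{AgentID, ListingID} is a candidate key since {AgentID, ListingID}⁺ = {AgentID, Bedrooms, City, ListDate, ListingID, Price} covers every attribute.
No proper subset of any of these is a key, and no other minimal superkey exists.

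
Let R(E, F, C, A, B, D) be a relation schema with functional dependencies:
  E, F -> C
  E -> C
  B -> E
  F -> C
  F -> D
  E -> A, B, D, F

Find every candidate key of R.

{B} is a candidate key since {B}⁺ = {A, B, C, D, E, F} covers every attribute.
{E} is a candidate key since {E}⁺ = {A, B, C, D, E, F} covers every attribute.
No proper subset of any of these is a key, and no other minimal superkey exists.

{B}, {E}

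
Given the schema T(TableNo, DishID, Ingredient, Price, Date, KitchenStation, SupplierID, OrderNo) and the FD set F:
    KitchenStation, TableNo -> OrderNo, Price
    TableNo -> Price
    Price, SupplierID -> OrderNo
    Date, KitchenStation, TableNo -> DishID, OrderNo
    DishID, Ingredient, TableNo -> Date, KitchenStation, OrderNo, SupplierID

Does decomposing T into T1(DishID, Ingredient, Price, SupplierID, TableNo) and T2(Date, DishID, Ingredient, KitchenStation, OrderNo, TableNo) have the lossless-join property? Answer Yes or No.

Yes

The shared attributes are {DishID, Ingredient, TableNo} and {DishID, Ingredient, TableNo}⁺ = {Date, DishID, Ingredient, KitchenStation, OrderNo, Price, SupplierID, TableNo}.
Since T1 ⊆ {Date, DishID, Ingredient, KitchenStation, OrderNo, Price, SupplierID, TableNo}, the intersection is a superkey of T1; the decomposition is lossless.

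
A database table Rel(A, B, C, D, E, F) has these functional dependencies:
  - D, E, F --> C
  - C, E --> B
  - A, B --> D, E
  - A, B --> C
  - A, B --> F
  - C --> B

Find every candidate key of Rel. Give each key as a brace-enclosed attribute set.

{A} never appears on the right of any FD, so every key must include it.
{A, B}⁺ = {A, B, C, D, E, F}, which is every attribute, so {A, B} is a candidate key.
{A, C}⁺ = {A, B, C, D, E, F}, which is every attribute, so {A, C} is a candidate key.
{A, D, E, F}⁺ = {A, B, C, D, E, F}, which is every attribute, so {A, D, E, F} is a candidate key.
Any other superkey properly contains one of these, so there are no further candidate keys.

{A, B}, {A, C}, {A, D, E, F}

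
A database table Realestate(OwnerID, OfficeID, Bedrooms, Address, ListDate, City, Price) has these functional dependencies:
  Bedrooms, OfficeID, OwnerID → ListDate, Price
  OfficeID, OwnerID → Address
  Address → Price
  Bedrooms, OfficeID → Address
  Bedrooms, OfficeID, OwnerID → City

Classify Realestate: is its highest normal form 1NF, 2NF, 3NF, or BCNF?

1NF

Candidate key: {Bedrooms, OfficeID, OwnerID}. Prime attributes: {Bedrooms, OfficeID, OwnerID}.
OfficeID, OwnerID → Address breaks BCNF: {OfficeID, OwnerID}⁺ = {Address, OfficeID, OwnerID, Price}, so {OfficeID, OwnerID} is not a superkey.
OfficeID, OwnerID → Address determines the non-prime attribute {Address} from a non-superkey — 3NF is violated.
The proper key subset {Bedrooms, OfficeID} of {Bedrooms, OfficeID, OwnerID} determines non-prime {Address, Price}, so the relation is not even in 2NF.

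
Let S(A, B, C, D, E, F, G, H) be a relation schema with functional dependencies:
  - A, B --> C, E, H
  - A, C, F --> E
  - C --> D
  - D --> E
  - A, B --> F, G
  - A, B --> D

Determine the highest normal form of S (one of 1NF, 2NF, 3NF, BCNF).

2NF

Candidate key: {A, B}. Prime attributes: {A, B}.
For A, C, F --> E we have {A, C, F}⁺ = {A, C, D, E, F}; {A, C, F} is not a superkey, so BCNF fails.
A, C, F --> E has non-prime {E} on the right and a non-superkey on the left, so 3NF fails.
No non-prime attribute depends on a proper subset of any candidate key, so 2NF holds.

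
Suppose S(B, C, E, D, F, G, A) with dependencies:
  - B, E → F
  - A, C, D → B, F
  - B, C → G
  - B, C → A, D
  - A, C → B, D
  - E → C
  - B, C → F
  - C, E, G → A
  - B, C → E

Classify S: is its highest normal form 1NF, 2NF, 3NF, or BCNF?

Candidate keys: {A, C}, {A, E}, {B, C}, {B, E}, {E, G}. Prime attributes: {A, B, C, E, G}.
For E → C we have {E}⁺ = {C, E}; {E} is not a superkey, so BCNF fails.
Since {C} ⊆ prime attributes and every other non-superkey FD also has a prime right side, the schema is in 3NF.

3NF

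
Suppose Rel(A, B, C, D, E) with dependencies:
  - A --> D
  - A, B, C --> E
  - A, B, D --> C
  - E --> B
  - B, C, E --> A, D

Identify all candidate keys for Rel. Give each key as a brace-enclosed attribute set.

{A, B} is a candidate key since {A, B}⁺ = {A, B, C, D, E} covers every attribute.
{A, E} is a candidate key since {A, E}⁺ = {A, B, C, D, E} covers every attribute.
{C, E} is a candidate key since {C, E}⁺ = {A, B, C, D, E} covers every attribute.
Any other superkey properly contains one of these, so there are no further candidate keys.

{A, B}, {A, E}, {C, E}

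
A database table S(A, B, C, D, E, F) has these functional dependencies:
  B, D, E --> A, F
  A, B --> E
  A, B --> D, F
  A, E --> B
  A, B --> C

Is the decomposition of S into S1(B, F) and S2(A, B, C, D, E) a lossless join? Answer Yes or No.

No

The shared attributes are {B} and {B}⁺ = {B}.
The closure covers neither S1 nor S2 entirely; the join is not lossless.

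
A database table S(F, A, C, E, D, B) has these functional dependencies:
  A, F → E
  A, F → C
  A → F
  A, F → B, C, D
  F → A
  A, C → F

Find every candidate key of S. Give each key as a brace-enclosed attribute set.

{A}⁺ = {A, B, C, D, E, F} — all of the relation — so {A} is a candidate key.
{F}⁺ = {A, B, C, D, E, F} — all of the relation — so {F} is a candidate key.
No proper subset of any of these is a key, and no other minimal superkey exists.

{A}, {F}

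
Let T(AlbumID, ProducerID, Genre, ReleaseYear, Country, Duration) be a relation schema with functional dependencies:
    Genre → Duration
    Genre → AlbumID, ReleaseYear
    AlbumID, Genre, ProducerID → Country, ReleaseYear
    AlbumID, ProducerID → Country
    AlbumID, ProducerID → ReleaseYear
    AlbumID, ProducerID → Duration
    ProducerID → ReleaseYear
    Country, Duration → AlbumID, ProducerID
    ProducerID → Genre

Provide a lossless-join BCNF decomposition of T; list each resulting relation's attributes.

{AlbumID, Duration, Genre, ReleaseYear}; {Country, Genre, ProducerID}

Candidate keys of the original relation: {Country, Duration}, {Country, Genre}, {ProducerID}.
In {AlbumID, Country, Duration, Genre, ProducerID, ReleaseYear}, {Genre} is not a superkey ({Genre}⁺ restricted to this set is {AlbumID, Duration, Genre, ReleaseYear}), so split on Genre → AlbumID, Duration, ReleaseYear into {AlbumID, Duration, Genre, ReleaseYear} and {Country, Genre, ProducerID}.
{AlbumID, Duration, Genre, ReleaseYear} is in BCNF.
{Country, Genre, ProducerID} is in BCNF.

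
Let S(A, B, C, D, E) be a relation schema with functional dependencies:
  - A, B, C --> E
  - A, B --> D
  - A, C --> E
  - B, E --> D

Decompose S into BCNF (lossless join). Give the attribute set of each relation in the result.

{A, B, C}; {A, B, D}; {A, C, E}

Candidate key of the original relation: {A, B, C}.
In {A, B, C, D, E}, {A, B} is not a superkey ({A, B}⁺ restricted to this set is {A, B, D}), so split on A, B --> D into {A, B, D} and {A, B, C, E}.
{A, B, D} has no BCNF violation.
In {A, B, C, E}, {A, C} is not a superkey ({A, C}⁺ restricted to this set is {A, C, E}), so split on A, C --> E into {A, C, E} and {A, B, C}.
{A, C, E} has no BCNF violation.
{A, B, C} has no BCNF violation.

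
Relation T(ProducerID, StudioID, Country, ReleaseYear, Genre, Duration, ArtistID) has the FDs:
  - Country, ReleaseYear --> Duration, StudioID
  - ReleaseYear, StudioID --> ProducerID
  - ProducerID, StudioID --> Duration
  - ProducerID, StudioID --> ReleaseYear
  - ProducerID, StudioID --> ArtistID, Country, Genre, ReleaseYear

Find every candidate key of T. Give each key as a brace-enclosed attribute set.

Closure of {Country, ReleaseYear} is {ArtistID, Country, Duration, Genre, ProducerID, ReleaseYear, StudioID}, the whole schema; {Country, ReleaseYear} is a candidate key.
Closure of {ProducerID, StudioID} is {ArtistID, Country, Duration, Genre, ProducerID, ReleaseYear, StudioID}, the whole schema; {ProducerID, StudioID} is a candidate key.
Closure of {ReleaseYear, StudioID} is {ArtistID, Country, Duration, Genre, ProducerID, ReleaseYear, StudioID}, the whole schema; {ReleaseYear, StudioID} is a candidate key.
No proper subset of any of these is a key, and no other minimal superkey exists.

{Country, ReleaseYear}, {ProducerID, StudioID}, {ReleaseYear, StudioID}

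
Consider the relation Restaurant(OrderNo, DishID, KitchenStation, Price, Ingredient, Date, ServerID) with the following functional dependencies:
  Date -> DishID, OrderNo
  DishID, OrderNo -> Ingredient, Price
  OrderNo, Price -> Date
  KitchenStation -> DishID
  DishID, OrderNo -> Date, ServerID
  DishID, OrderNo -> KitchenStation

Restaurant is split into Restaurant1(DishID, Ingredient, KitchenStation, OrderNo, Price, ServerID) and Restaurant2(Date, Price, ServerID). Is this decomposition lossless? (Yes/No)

No

The shared attributes are {Price, ServerID} and {Price, ServerID}⁺ = {Price, ServerID}.
The closure covers neither Restaurant1 nor Restaurant2 entirely; the join is not lossless.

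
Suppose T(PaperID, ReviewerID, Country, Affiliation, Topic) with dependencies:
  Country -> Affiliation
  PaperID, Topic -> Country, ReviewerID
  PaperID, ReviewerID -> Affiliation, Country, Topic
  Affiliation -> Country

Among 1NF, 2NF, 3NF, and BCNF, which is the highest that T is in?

Candidate keys: {PaperID, ReviewerID}, {PaperID, Topic}. Prime attributes: {PaperID, ReviewerID, Topic}.
For Country -> Affiliation we have {Country}⁺ = {Affiliation, Country}; {Country} is not a superkey, so BCNF fails.
Country -> Affiliation has non-prime {Affiliation} on the right and a non-superkey on the left, so 3NF fails.
No proper subset of a key has a non-prime attribute in its closure, so there is no partial dependency; 2NF holds.

2NF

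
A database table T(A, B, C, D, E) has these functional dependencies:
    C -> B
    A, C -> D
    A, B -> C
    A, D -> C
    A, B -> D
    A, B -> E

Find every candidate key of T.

{A} never appears on the right of any FD, so every key must include it.
Closure of {A, B} is {A, B, C, D, E}, the whole schema; {A, B} is a candidate key.
Closure of {A, C} is {A, B, C, D, E}, the whole schema; {A, C} is a candidate key.
Closure of {A, D} is {A, B, C, D, E}, the whole schema; {A, D} is a candidate key.
No proper subset of any of these is a key, and no other minimal superkey exists.

{A, B}, {A, C}, {A, D}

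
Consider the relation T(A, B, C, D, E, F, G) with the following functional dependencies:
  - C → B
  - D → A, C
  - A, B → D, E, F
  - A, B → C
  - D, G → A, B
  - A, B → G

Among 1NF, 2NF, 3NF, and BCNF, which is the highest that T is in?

Candidate keys: {A, B}, {A, C}, {D}. Prime attributes: {A, B, C, D}.
C → B breaks BCNF: {C}⁺ = {B, C}, so {C} is not a superkey.
But every attribute on its right side ({B}) is prime, and the same holds for every other non-superkey FD, so 3NF still holds.

3NF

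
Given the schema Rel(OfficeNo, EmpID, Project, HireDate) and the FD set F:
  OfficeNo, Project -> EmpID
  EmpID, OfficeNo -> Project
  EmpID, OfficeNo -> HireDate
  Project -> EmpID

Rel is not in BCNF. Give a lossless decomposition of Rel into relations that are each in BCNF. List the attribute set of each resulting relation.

Candidate keys of the original relation: {EmpID, OfficeNo}, {OfficeNo, Project}.
In {EmpID, HireDate, OfficeNo, Project}, {Project} is not a superkey ({Project}⁺ restricted to this set is {EmpID, Project}), so split on Project -> EmpID into {EmpID, Project} and {HireDate, OfficeNo, Project}.
{EmpID, Project}: every determinant is a superkey — BCNF.
{HireDate, OfficeNo, Project}: every determinant is a superkey — BCNF.

{EmpID, Project}; {HireDate, OfficeNo, Project}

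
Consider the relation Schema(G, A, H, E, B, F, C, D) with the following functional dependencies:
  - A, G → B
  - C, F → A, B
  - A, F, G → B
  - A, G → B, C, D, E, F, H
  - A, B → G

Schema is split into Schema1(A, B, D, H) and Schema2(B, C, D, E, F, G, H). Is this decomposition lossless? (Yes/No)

No

The shared attributes are {B, D, H} and {B, D, H}⁺ = {B, D, H}.
Schema1 ⊄ {B, D, H} and Schema2 ⊄ {B, D, H}, so the split is lossy.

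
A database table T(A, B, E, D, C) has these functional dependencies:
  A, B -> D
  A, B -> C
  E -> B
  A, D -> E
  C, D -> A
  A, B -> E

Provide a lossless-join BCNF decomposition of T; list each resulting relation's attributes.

Candidate keys of the original relation: {A, B}, {A, D}, {A, E}, {C, D}.
Within {A, B, C, D, E}: {E}⁺ ∩ {A, B, C, D, E} = {B, E}, not the whole set, so E -> B violates BCNF; decompose into {B, E} and {A, C, D, E}.
{B, E}: every determinant is a superkey — BCNF.
{A, C, D, E}: every determinant is a superkey — BCNF.

{A, C, D, E}; {B, E}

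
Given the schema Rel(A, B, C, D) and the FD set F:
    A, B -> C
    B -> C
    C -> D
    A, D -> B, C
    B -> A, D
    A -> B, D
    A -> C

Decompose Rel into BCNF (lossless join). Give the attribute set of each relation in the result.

{A, B, C}; {C, D}

Candidate keys of the original relation: {A}, {B}.
{A, B, C, D}: {C} determines {C, D} here but is not a superkey — split on C -> D, giving {C, D} and {A, B, C}.
{C, D} has no BCNF violation.
{A, B, C} has no BCNF violation.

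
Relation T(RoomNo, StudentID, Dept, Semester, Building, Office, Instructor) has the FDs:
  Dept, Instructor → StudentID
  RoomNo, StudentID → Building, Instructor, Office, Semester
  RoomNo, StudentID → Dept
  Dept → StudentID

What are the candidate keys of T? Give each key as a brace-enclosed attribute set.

{Dept, RoomNo}, {RoomNo, StudentID}

{RoomNo} never appears on the right of any FD, so every key must include it.
{Dept, RoomNo} is a candidate key since {Dept, RoomNo}⁺ = {Building, Dept, Instructor, Office, RoomNo, Semester, StudentID} covers every attribute.
{RoomNo, StudentID} is a candidate key since {RoomNo, StudentID}⁺ = {Building, Dept, Instructor, Office, RoomNo, Semester, StudentID} covers every attribute.
These are minimal and exhaustive — every other superkey contains one of them.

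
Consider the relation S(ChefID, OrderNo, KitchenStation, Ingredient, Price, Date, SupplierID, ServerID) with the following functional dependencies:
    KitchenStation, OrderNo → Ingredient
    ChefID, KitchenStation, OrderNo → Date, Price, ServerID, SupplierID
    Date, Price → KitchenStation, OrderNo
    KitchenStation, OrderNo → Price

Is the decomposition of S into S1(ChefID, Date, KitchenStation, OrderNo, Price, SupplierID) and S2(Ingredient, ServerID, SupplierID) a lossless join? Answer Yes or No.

The shared attributes are {SupplierID} and {SupplierID}⁺ = {SupplierID}.
The closure covers neither S1 nor S2 entirely; the join is not lossless.

No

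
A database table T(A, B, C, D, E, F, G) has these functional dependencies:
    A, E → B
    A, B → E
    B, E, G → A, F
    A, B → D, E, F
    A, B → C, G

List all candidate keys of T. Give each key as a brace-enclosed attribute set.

{A, B}, {A, E}, {B, E, G}

{A, B}⁺ = {A, B, C, D, E, F, G} — all of the relation — so {A, B} is a candidate key.
{A, E}⁺ = {A, B, C, D, E, F, G} — all of the relation — so {A, E} is a candidate key.
{B, E, G}⁺ = {A, B, C, D, E, F, G} — all of the relation — so {B, E, G} is a candidate key.
No proper subset of any of these is a key, and no other minimal superkey exists.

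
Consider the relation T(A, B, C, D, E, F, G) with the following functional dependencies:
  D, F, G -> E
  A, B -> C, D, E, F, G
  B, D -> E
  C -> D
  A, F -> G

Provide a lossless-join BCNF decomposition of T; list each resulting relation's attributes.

{A, B, C, F}; {A, F, G}; {C, D}; {D, E, F, G}

Candidate key of the original relation: {A, B}.
In {A, B, C, D, E, F, G}, {D, F, G} is not a superkey ({D, F, G}⁺ restricted to this set is {D, E, F, G}), so split on D, F, G -> E into {D, E, F, G} and {A, B, C, D, F, G}.
{D, E, F, G}: every determinant is a superkey — BCNF.
In {A, B, C, D, F, G}, {C} is not a superkey ({C}⁺ restricted to this set is {C, D}), so split on C -> D into {C, D} and {A, B, C, F, G}.
{C, D}: every determinant is a superkey — BCNF.
In {A, B, C, F, G}, {A, F} is not a superkey ({A, F}⁺ restricted to this set is {A, F, G}), so split on A, F -> G into {A, F, G} and {A, B, C, F}.
{A, F, G}: every determinant is a superkey — BCNF.
{A, B, C, F}: every determinant is a superkey — BCNF.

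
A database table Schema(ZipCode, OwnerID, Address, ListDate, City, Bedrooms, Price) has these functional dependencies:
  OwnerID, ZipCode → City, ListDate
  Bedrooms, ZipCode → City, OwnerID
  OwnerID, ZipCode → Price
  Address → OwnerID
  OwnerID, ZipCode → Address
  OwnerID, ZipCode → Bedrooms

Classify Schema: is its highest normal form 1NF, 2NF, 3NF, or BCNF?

3NF

Candidate keys: {Address, ZipCode}, {Bedrooms, ZipCode}, {OwnerID, ZipCode}. Prime attributes: {Address, Bedrooms, OwnerID, ZipCode}.
Address → OwnerID breaks BCNF: {Address}⁺ = {Address, OwnerID}, so {Address} is not a superkey.
But every attribute on its right side ({OwnerID}) is prime, and the same holds for every other non-superkey FD, so 3NF still holds.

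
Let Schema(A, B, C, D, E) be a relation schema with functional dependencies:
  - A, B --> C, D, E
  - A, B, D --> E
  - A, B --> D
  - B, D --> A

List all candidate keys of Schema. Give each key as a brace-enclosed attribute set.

{A, B}, {B, D}

Attributes never on any right-hand side: {B} — every candidate key must contain it.
{A, B} is a candidate key since {A, B}⁺ = {A, B, C, D, E} covers every attribute.
{B, D} is a candidate key since {B, D}⁺ = {A, B, C, D, E} covers every attribute.
These are minimal and exhaustive — every other superkey contains one of them.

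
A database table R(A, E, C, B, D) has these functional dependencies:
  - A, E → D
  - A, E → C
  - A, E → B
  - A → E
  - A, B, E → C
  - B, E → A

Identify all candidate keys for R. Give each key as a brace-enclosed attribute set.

Closure of {A} is {A, B, C, D, E}, the whole schema; {A} is a candidate key.
Closure of {B, E} is {A, B, C, D, E}, the whole schema; {B, E} is a candidate key.
These are minimal and exhaustive — every other superkey contains one of them.

{A}, {B, E}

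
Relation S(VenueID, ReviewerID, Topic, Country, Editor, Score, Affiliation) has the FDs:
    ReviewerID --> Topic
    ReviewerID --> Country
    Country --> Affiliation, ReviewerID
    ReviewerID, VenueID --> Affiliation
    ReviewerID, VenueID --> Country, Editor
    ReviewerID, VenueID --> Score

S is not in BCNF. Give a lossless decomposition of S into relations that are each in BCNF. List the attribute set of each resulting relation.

Candidate keys of the original relation: {Country, VenueID}, {ReviewerID, VenueID}.
Within {Affiliation, Country, Editor, ReviewerID, Score, Topic, VenueID}: {ReviewerID}⁺ ∩ {Affiliation, Country, Editor, ReviewerID, Score, Topic, VenueID} = {Affiliation, Country, ReviewerID, Topic}, not the whole set, so ReviewerID --> Affiliation, Country, Topic violates BCNF; decompose into {Affiliation, Country, ReviewerID, Topic} and {Editor, ReviewerID, Score, VenueID}.
{Affiliation, Country, ReviewerID, Topic} is in BCNF.
{Editor, ReviewerID, Score, VenueID} is in BCNF.

{Affiliation, Country, ReviewerID, Topic}; {Editor, ReviewerID, Score, VenueID}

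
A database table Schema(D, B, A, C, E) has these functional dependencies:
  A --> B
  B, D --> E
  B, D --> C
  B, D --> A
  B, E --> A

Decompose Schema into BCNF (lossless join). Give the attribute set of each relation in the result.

Candidate keys of the original relation: {A, D}, {B, D}.
In {A, B, C, D, E}, {A} is not a superkey ({A}⁺ restricted to this set is {A, B}), so split on A --> B into {A, B} and {A, C, D, E}.
{A, B}: every determinant is a superkey — BCNF.
{A, C, D, E}: every determinant is a superkey — BCNF.

{A, B}; {A, C, D, E}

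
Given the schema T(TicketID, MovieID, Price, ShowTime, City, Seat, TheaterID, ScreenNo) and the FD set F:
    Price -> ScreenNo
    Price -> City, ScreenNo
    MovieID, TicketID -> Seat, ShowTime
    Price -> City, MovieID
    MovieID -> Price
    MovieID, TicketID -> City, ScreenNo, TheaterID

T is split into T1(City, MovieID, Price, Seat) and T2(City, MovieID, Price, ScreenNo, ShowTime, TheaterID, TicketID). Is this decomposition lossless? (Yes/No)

No

Common attributes: {City, MovieID, Price}; their closure is {City, MovieID, Price, ScreenNo}.
The closure covers neither T1 nor T2 entirely; the join is not lossless.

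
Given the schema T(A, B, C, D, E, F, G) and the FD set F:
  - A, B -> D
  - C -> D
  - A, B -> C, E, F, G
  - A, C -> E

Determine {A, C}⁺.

Start with {A, C}.
C -> D applies; add {D} → now {A, C, D}.
A, C -> E applies; add {E} → now {A, C, D, E}.
No further FD applies.

{A, C, D, E}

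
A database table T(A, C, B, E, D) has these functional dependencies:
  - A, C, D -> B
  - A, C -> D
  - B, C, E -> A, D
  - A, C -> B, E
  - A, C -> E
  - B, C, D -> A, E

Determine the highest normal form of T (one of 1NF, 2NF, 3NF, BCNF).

Candidate keys: {A, C}, {B, C, D}, {B, C, E}. Prime attributes: {A, B, C, D, E}.
Each dependency's left side is a superkey — BCNF holds.

BCNF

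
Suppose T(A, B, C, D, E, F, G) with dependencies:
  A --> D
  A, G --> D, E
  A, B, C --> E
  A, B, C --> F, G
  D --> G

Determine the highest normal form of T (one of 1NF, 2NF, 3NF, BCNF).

1NF

Candidate key: {A, B, C}. Prime attributes: {A, B, C}.
For A --> D we have {A}⁺ = {A, D, E, G}; {A} is not a superkey, so BCNF fails.
A --> D has non-prime {D} on the right and a non-superkey on the left, so 3NF fails.
The proper key subset {A} of {A, B, C} determines non-prime {D, E, G}, so the relation is not even in 2NF.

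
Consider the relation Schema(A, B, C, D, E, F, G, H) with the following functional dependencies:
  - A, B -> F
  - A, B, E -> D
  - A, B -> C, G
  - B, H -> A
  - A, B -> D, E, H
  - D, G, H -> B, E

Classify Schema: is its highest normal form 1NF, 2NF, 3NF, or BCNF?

Candidate keys: {A, B}, {B, H}, {D, G, H}. Prime attributes: {A, B, D, G, H}.
The left-hand side of every FD is a superkey, so BCNF is satisfied.

BCNF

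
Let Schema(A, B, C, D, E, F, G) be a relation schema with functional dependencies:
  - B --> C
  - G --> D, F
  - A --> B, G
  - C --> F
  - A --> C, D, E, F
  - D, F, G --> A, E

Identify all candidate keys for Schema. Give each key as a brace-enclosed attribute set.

Closure of {A} is {A, B, C, D, E, F, G}, the whole schema; {A} is a candidate key.
Closure of {G} is {A, B, C, D, E, F, G}, the whole schema; {G} is a candidate key.
These are minimal and exhaustive — every other superkey contains one of them.

{A}, {G}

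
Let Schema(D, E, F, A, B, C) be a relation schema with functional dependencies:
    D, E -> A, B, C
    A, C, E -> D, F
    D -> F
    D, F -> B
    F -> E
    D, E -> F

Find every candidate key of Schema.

{D}⁺ = {A, B, C, D, E, F}, which is every attribute, so {D} is a candidate key.
{A, C, E}⁺ = {A, B, C, D, E, F}, which is every attribute, so {A, C, E} is a candidate key.
{A, C, F}⁺ = {A, B, C, D, E, F}, which is every attribute, so {A, C, F} is a candidate key.
No proper subset of any of these is a key, and no other minimal superkey exists.

{A, C, E}, {A, C, F}, {D}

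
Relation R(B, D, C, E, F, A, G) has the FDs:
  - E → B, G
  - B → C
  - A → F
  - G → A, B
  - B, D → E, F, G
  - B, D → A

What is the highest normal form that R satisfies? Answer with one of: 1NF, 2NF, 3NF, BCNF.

1NF

Candidate keys: {B, D}, {D, E}, {D, G}. Prime attributes: {B, D, E, G}.
For E → B, G we have {E}⁺ = {A, B, C, E, F, G}; {E} is not a superkey, so BCNF fails.
B → C has non-prime {C} on the right and a non-superkey on the left, so 3NF fails.
Since {B} ⊂ {B, D} and {B}⁺ ⊇ {C} with {C} non-prime, there is a partial dependency; 2NF fails.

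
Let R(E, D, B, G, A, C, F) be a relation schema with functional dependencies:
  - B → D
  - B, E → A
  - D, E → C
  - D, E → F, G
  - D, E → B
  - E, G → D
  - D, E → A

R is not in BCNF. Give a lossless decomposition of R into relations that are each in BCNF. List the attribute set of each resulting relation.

Candidate keys of the original relation: {B, E}, {D, E}, {E, G}.
Within {A, B, C, D, E, F, G}: {B}⁺ ∩ {A, B, C, D, E, F, G} = {B, D}, not the whole set, so B → D violates BCNF; decompose into {B, D} and {A, B, C, E, F, G}.
{B, D} is in BCNF.
{A, B, C, E, F, G} is in BCNF.

{A, B, C, E, F, G}; {B, D}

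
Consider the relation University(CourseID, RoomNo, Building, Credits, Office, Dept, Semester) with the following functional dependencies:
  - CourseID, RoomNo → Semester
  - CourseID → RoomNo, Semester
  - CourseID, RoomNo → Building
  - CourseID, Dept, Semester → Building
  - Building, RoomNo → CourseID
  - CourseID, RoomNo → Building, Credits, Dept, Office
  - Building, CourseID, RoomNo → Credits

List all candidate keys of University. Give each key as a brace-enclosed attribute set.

{Building, RoomNo}, {CourseID}

{CourseID} is a candidate key since {CourseID}⁺ = {Building, CourseID, Credits, Dept, Office, RoomNo, Semester} covers every attribute.
{Building, RoomNo} is a candidate key since {Building, RoomNo}⁺ = {Building, CourseID, Credits, Dept, Office, RoomNo, Semester} covers every attribute.
These are minimal and exhaustive — every other superkey contains one of them.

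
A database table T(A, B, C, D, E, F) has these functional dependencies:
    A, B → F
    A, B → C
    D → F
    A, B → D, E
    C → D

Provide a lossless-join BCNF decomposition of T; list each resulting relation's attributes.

{A, B, C, E}; {C, D}; {D, F}

Candidate key of the original relation: {A, B}.
{A, B, C, D, E, F}: {D} determines {D, F} here but is not a superkey — split on D → F, giving {D, F} and {A, B, C, D, E}.
{D, F} has no BCNF violation.
{A, B, C, D, E}: {C} determines {C, D} here but is not a superkey — split on C → D, giving {C, D} and {A, B, C, E}.
{C, D} has no BCNF violation.
{A, B, C, E} has no BCNF violation.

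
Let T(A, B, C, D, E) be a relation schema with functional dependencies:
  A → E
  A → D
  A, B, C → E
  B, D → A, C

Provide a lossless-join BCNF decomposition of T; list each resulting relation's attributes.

Candidate keys of the original relation: {A, B}, {B, D}.
In {A, B, C, D, E}, {A} is not a superkey ({A}⁺ restricted to this set is {A, D, E}), so split on A → D, E into {A, D, E} and {A, B, C}.
{A, D, E}: every determinant is a superkey — BCNF.
{A, B, C}: every determinant is a superkey — BCNF.

{A, B, C}; {A, D, E}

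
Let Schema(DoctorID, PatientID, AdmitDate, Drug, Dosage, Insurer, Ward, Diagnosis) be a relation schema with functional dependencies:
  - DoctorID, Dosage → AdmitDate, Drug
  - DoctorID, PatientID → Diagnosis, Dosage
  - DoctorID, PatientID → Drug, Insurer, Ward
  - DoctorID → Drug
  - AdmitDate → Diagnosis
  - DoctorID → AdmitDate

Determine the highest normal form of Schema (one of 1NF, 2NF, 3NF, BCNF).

Candidate key: {DoctorID, PatientID}. Prime attributes: {DoctorID, PatientID}.
DoctorID, Dosage → AdmitDate, Drug: {DoctorID, Dosage}⁺ = {AdmitDate, Diagnosis, DoctorID, Dosage, Drug}, which is not all of the attributes, so the left side is not a superkey — BCNF is violated.
DoctorID, Dosage → AdmitDate, Drug determines the non-prime attributes {AdmitDate, Drug} from a non-superkey — 3NF is violated.
{DoctorID} is a proper subset of the key {DoctorID, PatientID}, and {DoctorID}⁺ contains the non-prime attributes {AdmitDate, Diagnosis, Drug} — a partial dependency, so 2NF is violated.

1NF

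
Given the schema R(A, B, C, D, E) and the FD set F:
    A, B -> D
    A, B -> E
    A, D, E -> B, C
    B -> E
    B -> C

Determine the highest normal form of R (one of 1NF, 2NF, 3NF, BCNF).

Candidate keys: {A, B}, {A, D, E}. Prime attributes: {A, B, D, E}.
B -> E: {B}⁺ = {B, C, E}, which is not all of the attributes, so the left side is not a superkey — BCNF is violated.
B -> C has non-prime {C} on the right and a non-superkey on the left, so 3NF fails.
{B} is a proper subset of the key {A, B}, and {B}⁺ contains the non-prime attribute {C} — a partial dependency, so 2NF is violated.

1NF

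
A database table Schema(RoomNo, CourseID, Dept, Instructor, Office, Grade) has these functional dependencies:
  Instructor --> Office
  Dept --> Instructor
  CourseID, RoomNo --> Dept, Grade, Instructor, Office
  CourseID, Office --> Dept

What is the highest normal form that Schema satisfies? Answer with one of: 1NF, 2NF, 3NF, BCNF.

Candidate key: {CourseID, RoomNo}. Prime attributes: {CourseID, RoomNo}.
Instructor --> Office: {Instructor}⁺ = {Instructor, Office}, which is not all of the attributes, so the left side is not a superkey — BCNF is violated.
Instructor --> Office determines the non-prime attribute {Office} from a non-superkey — 3NF is violated.
Checking every proper subset of each key, none determines a non-prime attribute — 2NF is satisfied.

2NF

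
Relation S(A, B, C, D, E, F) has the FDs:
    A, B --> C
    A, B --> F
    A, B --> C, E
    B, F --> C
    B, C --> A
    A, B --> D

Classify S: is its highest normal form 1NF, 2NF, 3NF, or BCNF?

BCNF

Candidate keys: {A, B}, {B, C}, {B, F}. Prime attributes: {A, B, C, F}.
Every FD has a superkey on the left, so the relation is in BCNF.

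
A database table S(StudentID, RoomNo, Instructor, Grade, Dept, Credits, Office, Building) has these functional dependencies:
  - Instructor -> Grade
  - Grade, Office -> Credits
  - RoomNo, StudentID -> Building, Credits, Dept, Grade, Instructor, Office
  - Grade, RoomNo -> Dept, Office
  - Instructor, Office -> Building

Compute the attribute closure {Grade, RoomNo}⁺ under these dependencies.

Start with {Grade, RoomNo}.
Grade, RoomNo -> Dept, Office applies; add {Dept, Office} → now {Dept, Grade, Office, RoomNo}.
Grade, Office -> Credits applies; add {Credits} → now {Credits, Dept, Grade, Office, RoomNo}.
No further FD applies.

{Credits, Dept, Grade, Office, RoomNo}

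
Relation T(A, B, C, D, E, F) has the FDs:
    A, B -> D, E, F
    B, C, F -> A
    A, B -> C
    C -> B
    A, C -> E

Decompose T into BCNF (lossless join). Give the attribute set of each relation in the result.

{A, C, D, E, F}; {B, C}

Candidate keys of the original relation: {A, B}, {A, C}, {C, F}.
In {A, B, C, D, E, F}, {C} is not a superkey ({C}⁺ restricted to this set is {B, C}), so split on C -> B into {B, C} and {A, C, D, E, F}.
{B, C} has no BCNF violation.
{A, C, D, E, F} has no BCNF violation.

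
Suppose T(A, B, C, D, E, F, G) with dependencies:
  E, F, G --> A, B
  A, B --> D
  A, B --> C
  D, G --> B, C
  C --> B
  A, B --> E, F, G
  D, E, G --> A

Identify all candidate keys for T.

{A, B}, {A, C}, {A, D, G}, {D, E, G}, {E, F, G}

{A, B}⁺ = {A, B, C, D, E, F, G} — all of the relation — so {A, B} is a candidate key.
{A, C}⁺ = {A, B, C, D, E, F, G} — all of the relation — so {A, C} is a candidate key.
{A, D, G}⁺ = {A, B, C, D, E, F, G} — all of the relation — so {A, D, G} is a candidate key.
{D, E, G}⁺ = {A, B, C, D, E, F, G} — all of the relation — so {D, E, G} is a candidate key.
{E, F, G}⁺ = {A, B, C, D, E, F, G} — all of the relation — so {E, F, G} is a candidate key.
These are minimal and exhaustive — every other superkey contains one of them.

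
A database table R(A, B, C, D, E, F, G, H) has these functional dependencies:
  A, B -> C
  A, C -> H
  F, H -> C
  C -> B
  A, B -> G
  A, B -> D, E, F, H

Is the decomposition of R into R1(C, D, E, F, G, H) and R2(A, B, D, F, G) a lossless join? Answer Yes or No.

Common attributes: {D, F, G}; their closure is {D, F, G}.
The closure covers neither R1 nor R2 entirely; the join is not lossless.

No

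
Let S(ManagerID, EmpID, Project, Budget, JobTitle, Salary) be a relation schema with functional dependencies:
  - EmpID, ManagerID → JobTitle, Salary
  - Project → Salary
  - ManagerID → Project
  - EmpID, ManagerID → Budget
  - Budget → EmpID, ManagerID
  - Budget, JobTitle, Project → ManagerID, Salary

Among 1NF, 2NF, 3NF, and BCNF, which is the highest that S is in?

1NF

Candidate keys: {Budget}, {EmpID, ManagerID}. Prime attributes: {Budget, EmpID, ManagerID}.
Project → Salary breaks BCNF: {Project}⁺ = {Project, Salary}, so {Project} is not a superkey.
Project → Salary has non-prime {Salary} on the right and a non-superkey on the left, so 3NF fails.
The proper key subset {ManagerID} of {EmpID, ManagerID} determines non-prime {Project, Salary}, so the relation is not even in 2NF.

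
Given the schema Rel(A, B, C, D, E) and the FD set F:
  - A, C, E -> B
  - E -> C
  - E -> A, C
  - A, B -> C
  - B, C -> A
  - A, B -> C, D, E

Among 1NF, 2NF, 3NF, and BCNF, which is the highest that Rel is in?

Candidate keys: {A, B}, {B, C}, {E}. Prime attributes: {A, B, C, E}.
Each dependency's left side is a superkey — BCNF holds.

BCNF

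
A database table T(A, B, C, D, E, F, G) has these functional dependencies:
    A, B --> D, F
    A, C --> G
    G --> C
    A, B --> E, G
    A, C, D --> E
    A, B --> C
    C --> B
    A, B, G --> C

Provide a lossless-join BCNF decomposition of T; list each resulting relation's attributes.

{A, D, E, F, G}; {B, C}; {C, G}

Candidate keys of the original relation: {A, B}, {A, C}, {A, G}.
{A, B, C, D, E, F, G}: {G} determines {B, C, G} here but is not a superkey — split on G --> B, C, giving {B, C, G} and {A, D, E, F, G}.
{B, C, G}: {C} determines {B, C} here but is not a superkey — split on C --> B, giving {B, C} and {C, G}.
{B, C}: every determinant is a superkey — BCNF.
{C, G}: every determinant is a superkey — BCNF.
{A, D, E, F, G}: every determinant is a superkey — BCNF.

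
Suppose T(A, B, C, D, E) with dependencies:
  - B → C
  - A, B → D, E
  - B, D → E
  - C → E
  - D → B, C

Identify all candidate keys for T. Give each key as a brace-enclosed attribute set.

{A, B}, {A, D}

{A} never appears on the right of any FD, so every key must include it.
{A, B} is a candidate key since {A, B}⁺ = {A, B, C, D, E} covers every attribute.
{A, D} is a candidate key since {A, D}⁺ = {A, B, C, D, E} covers every attribute.
These are minimal and exhaustive — every other superkey contains one of them.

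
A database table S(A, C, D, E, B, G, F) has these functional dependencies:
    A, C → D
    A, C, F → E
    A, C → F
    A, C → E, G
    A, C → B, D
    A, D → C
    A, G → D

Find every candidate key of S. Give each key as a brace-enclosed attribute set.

No FD produces {A}, so it must be in every candidate key.
{A, C}⁺ = {A, B, C, D, E, F, G} — all of the relation — so {A, C} is a candidate key.
{A, D}⁺ = {A, B, C, D, E, F, G} — all of the relation — so {A, D} is a candidate key.
{A, G}⁺ = {A, B, C, D, E, F, G} — all of the relation — so {A, G} is a candidate key.
No proper subset of any of these is a key, and no other minimal superkey exists.

{A, C}, {A, D}, {A, G}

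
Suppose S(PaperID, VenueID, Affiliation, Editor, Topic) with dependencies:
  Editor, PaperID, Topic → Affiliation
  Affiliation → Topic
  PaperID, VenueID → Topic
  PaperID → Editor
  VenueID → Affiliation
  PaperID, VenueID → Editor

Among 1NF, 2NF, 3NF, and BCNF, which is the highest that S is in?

Candidate key: {PaperID, VenueID}. Prime attributes: {PaperID, VenueID}.
Editor, PaperID, Topic → Affiliation: {Editor, PaperID, Topic}⁺ = {Affiliation, Editor, PaperID, Topic}, which is not all of the attributes, so the left side is not a superkey — BCNF is violated.
Editor, PaperID, Topic → Affiliation determines the non-prime attribute {Affiliation} from a non-superkey — 3NF is violated.
{PaperID} is a proper subset of the key {PaperID, VenueID}, and {PaperID}⁺ contains the non-prime attribute {Editor} — a partial dependency, so 2NF is violated.

1NF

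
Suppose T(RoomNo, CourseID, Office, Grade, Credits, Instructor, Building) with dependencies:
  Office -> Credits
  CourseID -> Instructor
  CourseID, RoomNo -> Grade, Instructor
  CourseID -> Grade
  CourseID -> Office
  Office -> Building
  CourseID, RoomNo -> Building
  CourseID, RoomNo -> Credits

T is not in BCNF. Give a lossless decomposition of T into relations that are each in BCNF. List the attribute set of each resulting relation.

{Building, Credits, Office}; {CourseID, Grade, Instructor, Office}; {CourseID, RoomNo}

Candidate key of the original relation: {CourseID, RoomNo}.
Within {Building, CourseID, Credits, Grade, Instructor, Office, RoomNo}: {Office}⁺ ∩ {Building, CourseID, Credits, Grade, Instructor, Office, RoomNo} = {Building, Credits, Office}, not the whole set, so Office -> Building, Credits violates BCNF; decompose into {Building, Credits, Office} and {CourseID, Grade, Instructor, Office, RoomNo}.
{Building, Credits, Office} is in BCNF.
Within {CourseID, Grade, Instructor, Office, RoomNo}: {CourseID}⁺ ∩ {CourseID, Grade, Instructor, Office, RoomNo} = {CourseID, Grade, Instructor, Office}, not the whole set, so CourseID -> Grade, Instructor, Office violates BCNF; decompose into {CourseID, Grade, Instructor, Office} and {CourseID, RoomNo}.
{CourseID, Grade, Instructor, Office} is in BCNF.
{CourseID, RoomNo} is in BCNF.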